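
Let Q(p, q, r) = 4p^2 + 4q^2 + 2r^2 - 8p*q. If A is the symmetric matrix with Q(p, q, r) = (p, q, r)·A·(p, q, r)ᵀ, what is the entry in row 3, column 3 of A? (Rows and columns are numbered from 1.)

The coefficient of r^2 in Q is 2, and that is exactly A[3,3].

2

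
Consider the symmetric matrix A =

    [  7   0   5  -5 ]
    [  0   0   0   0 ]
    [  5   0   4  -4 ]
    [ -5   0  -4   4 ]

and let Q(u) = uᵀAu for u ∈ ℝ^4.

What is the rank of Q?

2

Row-reducing A symmetrically gives the diagonal entries 7, 0, 3/7, 0.
So there are 2 positive, 2 zero pivots.
The rank is the number of nonzero pivots: 2.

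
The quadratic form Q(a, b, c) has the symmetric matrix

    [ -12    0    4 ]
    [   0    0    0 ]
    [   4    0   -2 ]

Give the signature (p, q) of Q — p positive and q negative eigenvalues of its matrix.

Congruent diagonalization of A (simultaneous row and column reduction) yields pivots -12, 0, -2/3.
Counting signs: 2 negative, 1 zero.

(0, 2)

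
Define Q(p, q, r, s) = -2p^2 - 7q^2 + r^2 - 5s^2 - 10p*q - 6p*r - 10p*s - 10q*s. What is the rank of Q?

4

Write A = [[-2, -5, -3, -5], [-5, -7, 0, -5], [-3, 0, 1, 0], [-5, -5, 0, -5]].
Symmetric row and column elimination reduces A to a congruent diagonal form with pivots -2, 11/2, -52/11, -15/13.
So there are 1 positive, 3 negative pivots.
The rank is the number of nonzero pivots: 4.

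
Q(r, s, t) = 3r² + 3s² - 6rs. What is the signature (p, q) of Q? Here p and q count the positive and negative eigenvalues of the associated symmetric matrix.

The associated matrix is A = [[3, -3, 0], [-3, 3, 0], [0, 0, 0]].
Congruent diagonalization of A (simultaneous row and column reduction) yields pivots 3, 0, 0.
So there are 1 positive, 2 zero pivots.

(1, 0)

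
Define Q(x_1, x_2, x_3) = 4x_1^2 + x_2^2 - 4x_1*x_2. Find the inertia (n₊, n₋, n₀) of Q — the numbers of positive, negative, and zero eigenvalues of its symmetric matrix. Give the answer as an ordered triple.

Write A = [[4, -2, 0], [-2, 1, 0], [0, 0, 0]].
Symmetric row and column elimination reduces A to a congruent diagonal form with pivots 4, 0, 0.
Counting signs: 1 positive, 2 zero.

(1, 0, 2)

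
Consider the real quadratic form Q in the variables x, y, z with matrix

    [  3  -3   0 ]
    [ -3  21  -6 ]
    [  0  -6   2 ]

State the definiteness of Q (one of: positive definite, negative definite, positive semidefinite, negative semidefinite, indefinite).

Symmetric row and column elimination reduces A to a congruent diagonal form with pivots 3, 18, 0.
Counting signs: 2 positive, 1 zero.
Hence Q is positive semidefinite.

positive semidefinite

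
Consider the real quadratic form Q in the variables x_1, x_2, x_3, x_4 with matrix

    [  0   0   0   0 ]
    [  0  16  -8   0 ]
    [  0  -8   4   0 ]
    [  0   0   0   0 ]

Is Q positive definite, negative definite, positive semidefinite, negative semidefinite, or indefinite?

positive semidefinite

Row-reducing A symmetrically gives the diagonal entries 0, 16, 0, 0.
That gives 1 positive, 3 zero pivots.
Hence Q is positive semidefinite.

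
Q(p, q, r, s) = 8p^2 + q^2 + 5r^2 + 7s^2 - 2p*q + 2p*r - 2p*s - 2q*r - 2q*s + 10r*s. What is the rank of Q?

4

The associated matrix is A = [[8, -1, 1, -1], [-1, 1, -1, -1], [1, -1, 5, 5], [-1, -1, 5, 7]].
An LDLᵀ factorisation of A has diagonal entries 8, 7/8, 4, 10/7.
Counting signs: 4 positive.
The rank is the number of nonzero pivots: 4.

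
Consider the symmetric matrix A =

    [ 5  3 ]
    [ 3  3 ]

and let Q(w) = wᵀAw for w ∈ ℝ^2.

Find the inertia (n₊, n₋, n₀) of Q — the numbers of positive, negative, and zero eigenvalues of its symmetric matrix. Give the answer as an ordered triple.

(2, 0, 0)

Symmetric row and column elimination reduces A to a congruent diagonal form with pivots 5, 6/5.
So there are 2 positive pivots.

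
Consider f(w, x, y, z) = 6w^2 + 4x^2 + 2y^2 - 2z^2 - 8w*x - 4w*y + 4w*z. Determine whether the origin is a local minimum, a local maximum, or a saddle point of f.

The Hessian at the origin is H = [[12, -8, -4, 4], [-8, 8, 0, 0], [-4, 0, 4, 0], [4, 0, 0, -4]].
H is indefinite, so the origin is a saddle point.

saddle point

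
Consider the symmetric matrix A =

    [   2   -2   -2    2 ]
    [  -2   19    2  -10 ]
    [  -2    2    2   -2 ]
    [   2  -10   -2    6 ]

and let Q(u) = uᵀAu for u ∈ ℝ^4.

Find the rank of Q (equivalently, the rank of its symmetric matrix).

3

Row-reducing A symmetrically gives the diagonal entries 2, 17, 0, 4/17.
That gives 3 positive, 1 zero pivots.
The rank is the number of nonzero pivots: 3.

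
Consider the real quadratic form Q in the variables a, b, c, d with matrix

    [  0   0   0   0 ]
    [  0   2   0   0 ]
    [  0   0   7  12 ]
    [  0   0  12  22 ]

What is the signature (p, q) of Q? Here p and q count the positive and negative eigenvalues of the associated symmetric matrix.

Congruent diagonalization of A (simultaneous row and column reduction) yields pivots 0, 2, 7, 10/7.
So there are 3 positive, 1 zero pivots.

(3, 0)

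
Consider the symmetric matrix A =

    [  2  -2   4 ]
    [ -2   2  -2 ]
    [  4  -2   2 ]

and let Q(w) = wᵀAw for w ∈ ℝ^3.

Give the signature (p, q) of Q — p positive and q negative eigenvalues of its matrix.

(2, 1)

By Sylvester's law of inertia any congruent diagonalization of A has 2 positive, 1 negative and 0 zero entries.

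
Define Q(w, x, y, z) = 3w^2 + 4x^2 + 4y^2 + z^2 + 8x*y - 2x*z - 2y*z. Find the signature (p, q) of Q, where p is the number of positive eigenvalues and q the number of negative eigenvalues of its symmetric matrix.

Write A = [[3, 0, 0, 0], [0, 4, 4, -1], [0, 4, 4, -1], [0, -1, -1, 1]].
Congruent diagonalization of A (simultaneous row and column reduction) yields pivots 3, 4, 0, 3/4.
Counting signs: 3 positive, 1 zero.

(3, 0)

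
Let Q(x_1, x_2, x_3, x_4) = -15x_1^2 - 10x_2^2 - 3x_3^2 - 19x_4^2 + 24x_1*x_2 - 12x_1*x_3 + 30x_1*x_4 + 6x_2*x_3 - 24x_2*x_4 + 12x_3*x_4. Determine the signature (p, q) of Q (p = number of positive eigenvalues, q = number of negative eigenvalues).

(1, 3)

Write A = [[-15, 12, -6, 15], [12, -10, 3, -12], [-6, 3, -3, 6], [15, -12, 6, -19]].
Congruent diagonalization of A (simultaneous row and column reduction) yields pivots -15, -2/5, 15/2, -4.
So there are 1 positive, 3 negative pivots.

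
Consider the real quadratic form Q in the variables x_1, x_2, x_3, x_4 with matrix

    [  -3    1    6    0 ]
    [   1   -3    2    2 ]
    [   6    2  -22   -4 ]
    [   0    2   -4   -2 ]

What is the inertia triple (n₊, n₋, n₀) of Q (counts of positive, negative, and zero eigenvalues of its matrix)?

(0, 4, 0)

An LDLᵀ factorisation of A has diagonal entries -3, -8/3, -4, -1/4.
So there are 4 negative pivots.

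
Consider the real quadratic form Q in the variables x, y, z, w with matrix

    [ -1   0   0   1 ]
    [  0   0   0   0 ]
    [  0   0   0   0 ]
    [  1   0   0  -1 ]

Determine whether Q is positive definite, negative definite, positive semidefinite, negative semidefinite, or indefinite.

Row-reducing A symmetrically gives the diagonal entries -1, 0, 0, 0.
That gives 1 negative, 3 zero pivots.
Hence Q is negative semidefinite.

negative semidefinite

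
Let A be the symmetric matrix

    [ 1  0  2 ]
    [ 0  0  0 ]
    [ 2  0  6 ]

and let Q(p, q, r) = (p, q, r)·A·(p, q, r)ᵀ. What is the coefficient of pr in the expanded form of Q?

The coefficient of pr is A[1,3] + A[3,1] = 2·2 = 4.

4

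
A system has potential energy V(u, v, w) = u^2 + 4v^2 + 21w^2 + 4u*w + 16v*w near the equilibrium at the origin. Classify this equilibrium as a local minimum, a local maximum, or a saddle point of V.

The Hessian at the origin is H = [[2, 0, 4], [0, 8, 16], [4, 16, 42]].
Row-reducing H symmetrically gives the diagonal entries 2, 8, 2.
Counting signs: 3 positive.
H is positive definite, so the origin is a strict local minimum.

local minimum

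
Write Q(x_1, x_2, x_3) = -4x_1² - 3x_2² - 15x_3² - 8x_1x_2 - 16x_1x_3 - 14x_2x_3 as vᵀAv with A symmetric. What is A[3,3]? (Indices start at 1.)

The coefficient of x_3² in Q is -15, and that is exactly A[3,3].

-15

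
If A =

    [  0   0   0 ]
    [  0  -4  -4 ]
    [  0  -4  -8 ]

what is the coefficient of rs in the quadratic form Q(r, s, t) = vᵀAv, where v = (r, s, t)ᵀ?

0

The coefficient of rs is A[1,2] + A[2,1] = 2·0 = 0.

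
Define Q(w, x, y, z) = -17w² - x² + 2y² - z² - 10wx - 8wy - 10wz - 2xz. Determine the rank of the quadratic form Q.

The symmetric matrix is A = [[-17, -5, -4, -5], [-5, -1, 0, -1], [-4, 0, 2, 0], [-5, -1, 0, -1]].
Congruent diagonalization of A (simultaneous row and column reduction) yields pivots -17, 8/17, 0, 0.
That gives 1 positive, 1 negative, 2 zero pivots.
The rank is the number of nonzero pivots: 2.

2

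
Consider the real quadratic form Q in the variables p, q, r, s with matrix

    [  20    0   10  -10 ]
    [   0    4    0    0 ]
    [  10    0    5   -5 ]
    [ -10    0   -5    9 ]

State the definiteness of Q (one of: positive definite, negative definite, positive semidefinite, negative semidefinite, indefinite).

positive semidefinite

Symmetric row and column elimination reduces A to a congruent diagonal form with pivots 20, 4, 0, 4.
That gives 3 positive, 1 zero pivots.
Hence Q is positive semidefinite.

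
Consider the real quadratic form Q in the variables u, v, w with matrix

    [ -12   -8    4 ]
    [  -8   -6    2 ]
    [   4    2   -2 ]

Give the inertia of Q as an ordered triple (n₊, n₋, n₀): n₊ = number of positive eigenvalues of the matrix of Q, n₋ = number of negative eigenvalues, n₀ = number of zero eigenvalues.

(0, 2, 1)

Symmetric row and column elimination reduces A to a congruent diagonal form with pivots -12, -2/3, 0.
So there are 2 negative, 1 zero pivots.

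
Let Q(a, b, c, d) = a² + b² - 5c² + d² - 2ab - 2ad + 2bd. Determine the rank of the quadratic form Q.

2

The symmetric matrix is A = [[1, -1, 0, -1], [-1, 1, 0, 1], [0, 0, -5, 0], [-1, 1, 0, 1]].
Symmetric row and column elimination reduces A to a congruent diagonal form with pivots 1, 0, -5, 0.
That gives 1 positive, 1 negative, 2 zero pivots.
The rank is the number of nonzero pivots: 2.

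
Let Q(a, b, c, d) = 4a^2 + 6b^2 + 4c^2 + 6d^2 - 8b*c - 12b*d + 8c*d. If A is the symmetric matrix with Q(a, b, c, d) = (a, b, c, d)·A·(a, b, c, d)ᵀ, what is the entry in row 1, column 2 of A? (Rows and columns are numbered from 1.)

The coefficient of a·b in Q is 0. For a symmetric A this equals A[1,2] + A[2,1] = 2·A[1,2].
So A[1,2] = 0/2 = 0.

0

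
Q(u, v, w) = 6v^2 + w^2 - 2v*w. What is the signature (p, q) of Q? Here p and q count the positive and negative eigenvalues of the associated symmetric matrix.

(2, 0)

Write A = [[0, 0, 0], [0, 6, -1], [0, -1, 1]].
Applying the same elementary operations to the rows and columns of A produces a congruent diagonal matrix with entries 0, 6, 5/6.
That gives 2 positive, 1 zero pivots.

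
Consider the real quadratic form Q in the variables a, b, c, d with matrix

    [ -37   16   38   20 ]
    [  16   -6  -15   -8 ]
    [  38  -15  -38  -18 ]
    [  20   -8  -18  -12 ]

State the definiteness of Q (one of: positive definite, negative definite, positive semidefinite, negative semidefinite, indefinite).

Symmetric row and column elimination reduces A to a congruent diagonal form with pivots -37, 34/37, -41/34, 12/41.
That gives 2 positive, 2 negative pivots.
Hence Q is indefinite.

indefinite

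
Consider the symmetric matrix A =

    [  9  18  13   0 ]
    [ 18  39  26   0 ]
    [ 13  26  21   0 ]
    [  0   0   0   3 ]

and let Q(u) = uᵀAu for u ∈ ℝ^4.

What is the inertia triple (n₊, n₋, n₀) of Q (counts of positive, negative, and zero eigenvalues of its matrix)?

Row-reducing A symmetrically gives the diagonal entries 9, 3, 20/9, 3.
So there are 4 positive pivots.

(4, 0, 0)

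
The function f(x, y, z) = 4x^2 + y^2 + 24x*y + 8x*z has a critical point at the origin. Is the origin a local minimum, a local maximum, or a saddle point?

saddle point

The Hessian at the origin is H = [[8, 24, 8], [24, 2, 0], [8, 0, 0]].
Congruent diagonalization of H (simultaneous row and column reduction) yields pivots 8, -70, 8/35.
That gives 2 positive, 1 negative pivots.
H is indefinite, so the origin is a saddle point.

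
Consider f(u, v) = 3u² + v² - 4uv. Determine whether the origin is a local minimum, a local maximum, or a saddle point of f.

saddle point

The Hessian at the origin is H = [[6, -4], [-4, 2]].
det H = 6·2 − (-4)² = -4 < 0, so H is indefinite.
Therefore the origin is a saddle point.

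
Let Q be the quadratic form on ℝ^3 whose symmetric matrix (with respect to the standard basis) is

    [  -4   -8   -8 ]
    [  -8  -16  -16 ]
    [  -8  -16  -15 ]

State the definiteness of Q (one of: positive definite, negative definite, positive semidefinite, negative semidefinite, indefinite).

indefinite

Symmetric row and column elimination reduces A to a congruent diagonal form with pivots -4, 0, 1.
Counting signs: 1 positive, 1 negative, 1 zero.
Hence Q is indefinite.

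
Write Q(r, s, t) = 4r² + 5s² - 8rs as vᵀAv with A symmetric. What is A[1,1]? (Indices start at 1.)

4

The coefficient of r² in Q is 4, and that is exactly A[1,1].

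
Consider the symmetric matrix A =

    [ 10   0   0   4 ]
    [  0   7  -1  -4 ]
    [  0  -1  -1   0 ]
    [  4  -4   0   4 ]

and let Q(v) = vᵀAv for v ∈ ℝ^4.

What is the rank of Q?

4

Applying the same elementary operations to the rows and columns of A produces a congruent diagonal matrix with entries 10, 7, -8/7, 2/5.
That gives 3 positive, 1 negative pivots.
The rank is the number of nonzero pivots: 4.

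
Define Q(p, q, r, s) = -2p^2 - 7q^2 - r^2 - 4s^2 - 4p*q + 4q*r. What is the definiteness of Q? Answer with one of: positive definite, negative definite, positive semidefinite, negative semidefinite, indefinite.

negative definite

The symmetric matrix is A = [[-2, -2, 0, 0], [-2, -7, 2, 0], [0, 2, -1, 0], [0, 0, 0, -4]].
Row-reducing A symmetrically gives the diagonal entries -2, -5, -1/5, -4.
So there are 4 negative pivots.
Hence Q is negative definite.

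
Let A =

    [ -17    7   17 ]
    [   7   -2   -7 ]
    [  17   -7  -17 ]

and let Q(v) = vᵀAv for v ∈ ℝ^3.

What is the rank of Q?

Row-reducing A symmetrically gives the diagonal entries -17, 15/17, 0.
That gives 1 positive, 1 negative, 1 zero pivots.
The rank is the number of nonzero pivots: 2.

2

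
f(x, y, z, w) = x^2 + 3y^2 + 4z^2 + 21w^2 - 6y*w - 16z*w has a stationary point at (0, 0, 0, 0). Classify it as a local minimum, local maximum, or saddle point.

local minimum

The Hessian at the origin is H = [[2, 0, 0, 0], [0, 6, 0, -6], [0, 0, 8, -16], [0, -6, -16, 42]].
Row-reducing H symmetrically gives the diagonal entries 2, 6, 8, 4.
Counting signs: 4 positive.
H is positive definite, so the origin is a strict local minimum.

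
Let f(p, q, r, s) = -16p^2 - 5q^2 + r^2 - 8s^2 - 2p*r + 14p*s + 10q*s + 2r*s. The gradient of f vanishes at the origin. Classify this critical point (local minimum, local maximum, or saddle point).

The Hessian at the origin is H = [[-32, 0, -2, 14], [0, -10, 0, 10], [-2, 0, 2, 2], [14, 10, 2, -16]].
An LDLᵀ factorisation of H has diagonal entries -32, -10, 17/8, -8/17.
So there are 1 positive, 3 negative pivots.
H is indefinite, so the origin is a saddle point.

saddle point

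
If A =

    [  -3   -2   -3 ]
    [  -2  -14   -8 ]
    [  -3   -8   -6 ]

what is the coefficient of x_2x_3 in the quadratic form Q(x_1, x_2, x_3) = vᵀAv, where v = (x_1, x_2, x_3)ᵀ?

The coefficient of x_2x_3 is A[2,3] + A[3,2] = 2·(-8) = -16.

-16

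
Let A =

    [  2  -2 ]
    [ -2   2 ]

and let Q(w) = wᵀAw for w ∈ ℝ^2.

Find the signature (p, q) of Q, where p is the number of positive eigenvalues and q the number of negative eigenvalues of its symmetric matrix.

Symmetric row and column elimination reduces A to a congruent diagonal form with pivots 2, 0.
Counting signs: 1 positive, 1 zero.

(1, 0)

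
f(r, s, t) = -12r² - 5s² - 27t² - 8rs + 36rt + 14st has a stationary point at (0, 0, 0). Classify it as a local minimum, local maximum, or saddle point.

saddle point

The Hessian at the origin is H = [[-24, -8, 36], [-8, -10, 14], [36, 14, -54]].
Symmetric row and column elimination reduces H to a congruent diagonal form with pivots -24, -22/3, 6/11.
So there are 1 positive, 2 negative pivots.
H is indefinite, so the origin is a saddle point.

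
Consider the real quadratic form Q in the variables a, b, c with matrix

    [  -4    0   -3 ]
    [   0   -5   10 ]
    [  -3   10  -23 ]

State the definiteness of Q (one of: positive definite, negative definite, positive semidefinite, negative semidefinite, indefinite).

Symmetric row and column elimination reduces A to a congruent diagonal form with pivots -4, -5, -3/4.
That gives 3 negative pivots.
Hence Q is negative definite.

negative definite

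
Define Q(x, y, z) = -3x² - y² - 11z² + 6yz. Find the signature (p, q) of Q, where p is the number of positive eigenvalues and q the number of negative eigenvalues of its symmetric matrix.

The symmetric matrix is A = [[-3, 0, 0], [0, -1, 3], [0, 3, -11]].
Symmetric row and column elimination reduces A to a congruent diagonal form with pivots -3, -1, -2.
So there are 3 negative pivots.

(0, 3)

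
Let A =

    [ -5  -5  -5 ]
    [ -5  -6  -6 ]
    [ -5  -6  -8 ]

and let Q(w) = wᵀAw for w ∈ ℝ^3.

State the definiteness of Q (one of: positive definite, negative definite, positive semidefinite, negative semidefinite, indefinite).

negative definite

An LDLᵀ factorisation of A has diagonal entries -5, -1, -2.
Counting signs: 3 negative.
Hence Q is negative definite.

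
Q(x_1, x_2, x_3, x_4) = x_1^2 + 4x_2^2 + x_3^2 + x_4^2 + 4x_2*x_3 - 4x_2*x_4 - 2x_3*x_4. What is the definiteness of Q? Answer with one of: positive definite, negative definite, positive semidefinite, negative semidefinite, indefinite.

positive semidefinite

Write A = [[1, 0, 0, 0], [0, 4, 2, -2], [0, 2, 1, -1], [0, -2, -1, 1]].
Congruent diagonalization of A (simultaneous row and column reduction) yields pivots 1, 4, 0, 0.
Counting signs: 2 positive, 2 zero.
Hence Q is positive semidefinite.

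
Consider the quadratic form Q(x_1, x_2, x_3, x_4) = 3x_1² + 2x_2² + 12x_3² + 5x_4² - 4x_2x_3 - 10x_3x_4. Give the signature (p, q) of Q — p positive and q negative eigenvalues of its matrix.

(4, 0)

The symmetric matrix is A = [[3, 0, 0, 0], [0, 2, -2, 0], [0, -2, 12, -5], [0, 0, -5, 5]].
Row-reducing A symmetrically gives the diagonal entries 3, 2, 10, 5/2.
That gives 4 positive pivots.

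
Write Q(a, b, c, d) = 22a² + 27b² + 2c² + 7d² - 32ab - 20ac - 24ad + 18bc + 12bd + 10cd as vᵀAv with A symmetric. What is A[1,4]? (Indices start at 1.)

-12

The coefficient of a·d in Q is -24. For a symmetric A this equals A[1,4] + A[4,1] = 2·A[1,4].
So A[1,4] = -24/2 = -12.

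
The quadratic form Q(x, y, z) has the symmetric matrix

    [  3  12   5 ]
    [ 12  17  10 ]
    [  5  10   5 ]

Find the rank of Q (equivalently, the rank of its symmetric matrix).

3

Symmetric row and column elimination reduces A to a congruent diagonal form with pivots 3, -31, -10/93.
That gives 1 positive, 2 negative pivots.
The rank is the number of nonzero pivots: 3.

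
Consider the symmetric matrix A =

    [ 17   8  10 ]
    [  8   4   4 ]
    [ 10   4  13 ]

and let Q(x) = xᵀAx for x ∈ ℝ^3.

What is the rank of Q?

Applying the same elementary operations to the rows and columns of A produces a congruent diagonal matrix with entries 17, 4/17, 5.
That gives 3 positive pivots.
The rank is the number of nonzero pivots: 3.

3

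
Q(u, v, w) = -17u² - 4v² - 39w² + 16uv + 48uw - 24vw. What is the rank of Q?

3

The symmetric matrix is A = [[-17, 8, 24], [8, -4, -12], [24, -12, -39]].
An LDLᵀ factorisation of A has diagonal entries -17, -4/17, -3.
So there are 3 negative pivots.
The rank is the number of nonzero pivots: 3.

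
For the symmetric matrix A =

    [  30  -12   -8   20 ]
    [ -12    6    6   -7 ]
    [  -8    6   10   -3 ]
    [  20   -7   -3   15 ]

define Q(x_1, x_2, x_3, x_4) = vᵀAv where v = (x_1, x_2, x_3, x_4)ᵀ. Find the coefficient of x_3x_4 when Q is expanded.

-6

The coefficient of x_3x_4 is A[3,4] + A[4,3] = 2·(-3) = -6.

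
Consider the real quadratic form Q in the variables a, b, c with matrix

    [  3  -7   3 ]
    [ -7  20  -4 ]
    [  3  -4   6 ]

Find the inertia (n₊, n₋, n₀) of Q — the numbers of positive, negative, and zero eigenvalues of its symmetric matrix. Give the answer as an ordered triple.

(3, 0, 0)

Congruent diagonalization of A (simultaneous row and column reduction) yields pivots 3, 11/3, 6/11.
That gives 3 positive pivots.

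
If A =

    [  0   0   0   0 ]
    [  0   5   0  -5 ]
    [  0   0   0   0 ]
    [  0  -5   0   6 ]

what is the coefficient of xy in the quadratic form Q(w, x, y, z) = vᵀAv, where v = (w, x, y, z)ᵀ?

0

The coefficient of xy is A[2,3] + A[3,2] = 2·0 = 0.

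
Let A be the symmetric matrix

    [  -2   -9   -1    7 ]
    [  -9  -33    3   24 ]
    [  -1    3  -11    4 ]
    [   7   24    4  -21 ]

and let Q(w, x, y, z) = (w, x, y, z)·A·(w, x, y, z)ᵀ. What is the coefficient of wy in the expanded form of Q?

The coefficient of wy is A[1,3] + A[3,1] = 2·(-1) = -2.

-2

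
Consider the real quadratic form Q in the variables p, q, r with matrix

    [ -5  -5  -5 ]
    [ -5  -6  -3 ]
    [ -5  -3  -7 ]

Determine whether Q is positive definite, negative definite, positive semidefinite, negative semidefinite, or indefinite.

Applying the same elementary operations to the rows and columns of A produces a congruent diagonal matrix with entries -5, -1, 2.
That gives 1 positive, 2 negative pivots.
Hence Q is indefinite.

indefinite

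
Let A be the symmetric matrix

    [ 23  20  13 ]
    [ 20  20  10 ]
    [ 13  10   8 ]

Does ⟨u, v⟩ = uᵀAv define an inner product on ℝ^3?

no

Congruent diagonalization of A (simultaneous row and column reduction) yields pivots 23, 60/23, 0.
So there are 2 positive, 1 zero pivots.
Hence Q is positive semidefinite.
⟨·,·⟩ is an inner product exactly when A is positive definite.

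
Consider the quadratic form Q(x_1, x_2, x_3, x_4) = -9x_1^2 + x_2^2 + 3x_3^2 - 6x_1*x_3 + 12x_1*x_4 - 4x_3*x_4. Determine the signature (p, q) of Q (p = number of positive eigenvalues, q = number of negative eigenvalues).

(2, 1)

Write A = [[-9, 0, -3, 6], [0, 1, 0, 0], [-3, 0, 3, -2], [6, 0, -2, 0]].
Row-reducing A symmetrically gives the diagonal entries -9, 1, 4, 0.
So there are 2 positive, 1 negative, 1 zero pivots.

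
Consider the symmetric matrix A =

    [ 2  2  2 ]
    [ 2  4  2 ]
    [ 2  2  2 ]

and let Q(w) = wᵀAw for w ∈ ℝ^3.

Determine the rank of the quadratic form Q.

Symmetric row and column elimination reduces A to a congruent diagonal form with pivots 2, 2, 0.
Counting signs: 2 positive, 1 zero.
The rank is the number of nonzero pivots: 2.

2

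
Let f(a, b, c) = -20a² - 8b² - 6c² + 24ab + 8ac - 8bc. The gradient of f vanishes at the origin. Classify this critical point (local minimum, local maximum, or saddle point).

local maximum

The Hessian at the origin is H = [[-40, 24, 8], [24, -16, -8], [8, -8, -12]].
Row-reducing H symmetrically gives the diagonal entries -40, -8/5, -4.
That gives 3 negative pivots.
H is negative definite, so the origin is a strict local maximum.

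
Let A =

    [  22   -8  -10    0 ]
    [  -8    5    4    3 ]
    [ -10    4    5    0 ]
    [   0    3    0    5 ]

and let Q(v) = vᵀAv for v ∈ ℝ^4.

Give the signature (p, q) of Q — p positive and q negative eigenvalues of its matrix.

(3, 0)

Row-reducing A symmetrically gives the diagonal entries 22, 23/11, 9/23, 0.
Counting signs: 3 positive, 1 zero.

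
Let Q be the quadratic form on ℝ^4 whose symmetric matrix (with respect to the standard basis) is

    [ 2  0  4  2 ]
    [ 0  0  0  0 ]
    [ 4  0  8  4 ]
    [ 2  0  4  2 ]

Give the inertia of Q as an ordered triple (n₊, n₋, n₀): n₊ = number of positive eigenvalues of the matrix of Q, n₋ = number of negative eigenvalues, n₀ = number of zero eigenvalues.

Congruent diagonalization of A (simultaneous row and column reduction) yields pivots 2, 0, 0, 0.
That gives 1 positive, 3 zero pivots.

(1, 0, 3)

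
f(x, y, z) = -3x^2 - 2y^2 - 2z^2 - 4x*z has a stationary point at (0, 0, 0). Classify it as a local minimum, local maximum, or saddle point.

The Hessian at the origin is H = [[-6, 0, -4], [0, -4, 0], [-4, 0, -4]].
Row-reducing H symmetrically gives the diagonal entries -6, -4, -4/3.
That gives 3 negative pivots.
H is negative definite, so the origin is a strict local maximum.

local maximum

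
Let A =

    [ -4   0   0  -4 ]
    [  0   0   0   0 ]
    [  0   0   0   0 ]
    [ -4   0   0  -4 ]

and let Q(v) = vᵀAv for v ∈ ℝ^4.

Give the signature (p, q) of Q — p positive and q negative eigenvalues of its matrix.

Row-reducing A symmetrically gives the diagonal entries -4, 0, 0, 0.
So there are 1 negative, 3 zero pivots.

(0, 1)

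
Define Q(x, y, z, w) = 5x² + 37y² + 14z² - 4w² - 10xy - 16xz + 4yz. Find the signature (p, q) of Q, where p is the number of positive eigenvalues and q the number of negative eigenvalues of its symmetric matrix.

The associated matrix is A = [[5, -5, -8, 0], [-5, 37, 2, 0], [-8, 2, 14, 0], [0, 0, 0, -4]].
Symmetric row and column elimination reduces A to a congruent diagonal form with pivots 5, 32, 3/40, -4.
That gives 3 positive, 1 negative pivots.

(3, 1)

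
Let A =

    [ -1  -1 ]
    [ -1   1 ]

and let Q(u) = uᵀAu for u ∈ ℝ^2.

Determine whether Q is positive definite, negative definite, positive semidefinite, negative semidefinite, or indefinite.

An LDLᵀ factorisation of A has diagonal entries -1, 2.
So there are 1 positive, 1 negative pivots.
Hence Q is indefinite.

indefinite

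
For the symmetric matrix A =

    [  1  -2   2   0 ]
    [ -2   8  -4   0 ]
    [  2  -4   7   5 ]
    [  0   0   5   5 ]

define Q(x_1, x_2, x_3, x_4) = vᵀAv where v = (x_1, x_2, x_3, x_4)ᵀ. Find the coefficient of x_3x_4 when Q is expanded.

10

The coefficient of x_3x_4 is A[3,4] + A[4,3] = 2·5 = 10.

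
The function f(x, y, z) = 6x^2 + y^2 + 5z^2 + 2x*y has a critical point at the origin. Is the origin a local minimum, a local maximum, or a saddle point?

The Hessian at the origin is H = [[12, 2, 0], [2, 2, 0], [0, 0, 10]].
Congruent diagonalization of H (simultaneous row and column reduction) yields pivots 12, 5/3, 10.
So there are 3 positive pivots.
H is positive definite, so the origin is a strict local minimum.

local minimum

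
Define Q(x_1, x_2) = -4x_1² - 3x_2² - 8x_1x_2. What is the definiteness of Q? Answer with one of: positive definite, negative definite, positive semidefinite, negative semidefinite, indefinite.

Write A = [[-4, -4], [-4, -3]].
Symmetric row and column elimination reduces A to a congruent diagonal form with pivots -4, 1.
That gives 1 positive, 1 negative pivots.
Hence Q is indefinite.

indefinite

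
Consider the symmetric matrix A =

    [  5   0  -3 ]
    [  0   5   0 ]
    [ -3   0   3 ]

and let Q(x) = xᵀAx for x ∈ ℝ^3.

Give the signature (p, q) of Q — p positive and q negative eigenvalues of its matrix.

(3, 0)

Congruent diagonalization of A (simultaneous row and column reduction) yields pivots 5, 5, 6/5.
That gives 3 positive pivots.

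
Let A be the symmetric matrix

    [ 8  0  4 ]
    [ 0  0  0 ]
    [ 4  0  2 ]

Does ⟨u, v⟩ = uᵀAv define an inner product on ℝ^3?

no

Applying the same elementary operations to the rows and columns of A produces a congruent diagonal matrix with entries 8, 0, 0.
So there are 1 positive, 2 zero pivots.
Hence Q is positive semidefinite.
⟨·,·⟩ is an inner product exactly when A is positive definite.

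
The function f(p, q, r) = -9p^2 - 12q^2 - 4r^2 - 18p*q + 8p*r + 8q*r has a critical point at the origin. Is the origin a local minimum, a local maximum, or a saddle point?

local maximum

The Hessian at the origin is H = [[-18, -18, 8], [-18, -24, 8], [8, 8, -8]].
Symmetric row and column elimination reduces H to a congruent diagonal form with pivots -18, -6, -40/9.
Counting signs: 3 negative.
H is negative definite, so the origin is a strict local maximum.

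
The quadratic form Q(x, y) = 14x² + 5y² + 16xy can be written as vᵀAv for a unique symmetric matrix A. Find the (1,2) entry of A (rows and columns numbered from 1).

The coefficient of x·y in Q is 16. For a symmetric A this equals A[1,2] + A[2,1] = 2·A[1,2].
So A[1,2] = 16/2 = 8.

8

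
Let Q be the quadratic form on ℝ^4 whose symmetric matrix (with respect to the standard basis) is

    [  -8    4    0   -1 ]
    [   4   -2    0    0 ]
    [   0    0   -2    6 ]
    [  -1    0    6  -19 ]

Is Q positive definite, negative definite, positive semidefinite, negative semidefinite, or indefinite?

A is congruent to a diagonal matrix with 1 positive, 3 negative and 0 zero entries, so Q is indefinite.

indefinite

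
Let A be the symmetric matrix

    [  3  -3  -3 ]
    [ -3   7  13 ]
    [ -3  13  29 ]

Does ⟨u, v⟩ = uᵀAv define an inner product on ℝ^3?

yes

Symmetric row and column elimination reduces A to a congruent diagonal form with pivots 3, 4, 1.
So there are 3 positive pivots.
Hence Q is positive definite.
⟨·,·⟩ is an inner product exactly when A is positive definite.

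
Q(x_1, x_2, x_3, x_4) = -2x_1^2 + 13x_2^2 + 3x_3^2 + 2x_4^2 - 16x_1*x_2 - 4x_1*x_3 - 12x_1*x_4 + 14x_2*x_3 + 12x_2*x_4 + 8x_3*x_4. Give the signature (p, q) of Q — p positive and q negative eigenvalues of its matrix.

The associated matrix is A = [[-2, -8, -2, -6], [-8, 13, 7, 6], [-2, 7, 3, 4], [-6, 6, 4, 2]].
Symmetric row and column elimination reduces A to a congruent diagonal form with pivots -2, 45, 0, 0.
So there are 1 positive, 1 negative, 2 zero pivots.

(1, 1)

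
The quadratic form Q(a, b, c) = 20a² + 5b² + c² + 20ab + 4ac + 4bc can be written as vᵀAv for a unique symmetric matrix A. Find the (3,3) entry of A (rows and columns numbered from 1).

The coefficient of c² in Q is 1, and that is exactly A[3,3].

1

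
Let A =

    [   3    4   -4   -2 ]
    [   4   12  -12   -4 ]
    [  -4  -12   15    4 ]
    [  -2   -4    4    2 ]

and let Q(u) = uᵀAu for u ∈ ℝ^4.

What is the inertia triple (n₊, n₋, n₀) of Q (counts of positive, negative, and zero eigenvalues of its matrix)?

An LDLᵀ factorisation of A has diagonal entries 3, 20/3, 3, 2/5.
That gives 4 positive pivots.

(4, 0, 0)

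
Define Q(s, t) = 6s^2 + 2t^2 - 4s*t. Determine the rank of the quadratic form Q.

The symmetric matrix is A = [[6, -2], [-2, 2]].
Congruent diagonalization of A (simultaneous row and column reduction) yields pivots 6, 4/3.
So there are 2 positive pivots.
The rank is the number of nonzero pivots: 2.

2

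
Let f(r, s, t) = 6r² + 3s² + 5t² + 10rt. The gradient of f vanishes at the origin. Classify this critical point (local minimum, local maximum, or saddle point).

The Hessian at the origin is H = [[12, 0, 10], [0, 6, 0], [10, 0, 10]].
An LDLᵀ factorisation of H has diagonal entries 12, 6, 5/3.
That gives 3 positive pivots.
H is positive definite, so the origin is a strict local minimum.

local minimum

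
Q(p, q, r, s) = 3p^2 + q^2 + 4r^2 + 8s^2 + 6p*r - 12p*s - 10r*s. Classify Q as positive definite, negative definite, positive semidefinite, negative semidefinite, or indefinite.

indefinite

The symmetric matrix is A = [[3, 0, 3, -6], [0, 1, 0, 0], [3, 0, 4, -5], [-6, 0, -5, 8]].
Congruent diagonalization of A (simultaneous row and column reduction) yields pivots 3, 1, 1, -5.
That gives 3 positive, 1 negative pivots.
Hence Q is indefinite.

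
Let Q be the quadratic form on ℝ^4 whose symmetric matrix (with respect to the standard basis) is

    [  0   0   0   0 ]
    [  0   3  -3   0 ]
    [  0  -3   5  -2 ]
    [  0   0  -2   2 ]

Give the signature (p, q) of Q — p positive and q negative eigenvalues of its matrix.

Row-reducing A symmetrically gives the diagonal entries 0, 3, 2, 0.
Counting signs: 2 positive, 2 zero.

(2, 0)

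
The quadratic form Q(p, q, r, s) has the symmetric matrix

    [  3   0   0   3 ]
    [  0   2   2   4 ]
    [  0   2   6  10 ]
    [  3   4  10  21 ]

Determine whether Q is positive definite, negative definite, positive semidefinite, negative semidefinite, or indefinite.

Row-reducing A symmetrically gives the diagonal entries 3, 2, 4, 1.
So there are 4 positive pivots.
Hence Q is positive definite.

positive definite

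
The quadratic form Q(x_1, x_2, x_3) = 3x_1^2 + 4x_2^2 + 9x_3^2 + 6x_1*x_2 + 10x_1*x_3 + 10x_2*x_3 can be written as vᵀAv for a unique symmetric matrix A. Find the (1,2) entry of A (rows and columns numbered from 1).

The coefficient of x_1·x_2 in Q is 6. For a symmetric A this equals A[1,2] + A[2,1] = 2·A[1,2].
So A[1,2] = 6/2 = 3.

3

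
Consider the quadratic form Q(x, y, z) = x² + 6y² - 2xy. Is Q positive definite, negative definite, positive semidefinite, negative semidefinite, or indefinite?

positive semidefinite

Write A = [[1, -1, 0], [-1, 6, 0], [0, 0, 0]].
Symmetric row and column elimination reduces A to a congruent diagonal form with pivots 1, 5, 0.
So there are 2 positive, 1 zero pivots.
Hence Q is positive semidefinite.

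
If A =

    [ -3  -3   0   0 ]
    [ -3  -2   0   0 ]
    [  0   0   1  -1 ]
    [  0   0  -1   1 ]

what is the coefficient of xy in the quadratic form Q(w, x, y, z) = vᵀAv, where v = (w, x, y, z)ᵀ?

The coefficient of xy is A[2,3] + A[3,2] = 2·0 = 0.

0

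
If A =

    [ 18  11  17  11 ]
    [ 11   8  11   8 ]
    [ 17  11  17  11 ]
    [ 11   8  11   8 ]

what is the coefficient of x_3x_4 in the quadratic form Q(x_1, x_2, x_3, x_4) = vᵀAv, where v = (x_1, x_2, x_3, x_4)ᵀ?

22

The coefficient of x_3x_4 is A[3,4] + A[4,3] = 2·11 = 22.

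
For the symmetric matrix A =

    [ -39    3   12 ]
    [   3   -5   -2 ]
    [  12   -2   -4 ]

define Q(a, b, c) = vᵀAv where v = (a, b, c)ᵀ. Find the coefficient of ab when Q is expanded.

The coefficient of ab is A[1,2] + A[2,1] = 2·3 = 6.

6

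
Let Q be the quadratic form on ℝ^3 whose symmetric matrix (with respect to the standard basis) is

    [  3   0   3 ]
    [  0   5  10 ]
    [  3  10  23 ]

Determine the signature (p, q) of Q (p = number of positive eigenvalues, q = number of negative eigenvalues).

(2, 0)

Symmetric row and column elimination reduces A to a congruent diagonal form with pivots 3, 5, 0.
That gives 2 positive, 1 zero pivots.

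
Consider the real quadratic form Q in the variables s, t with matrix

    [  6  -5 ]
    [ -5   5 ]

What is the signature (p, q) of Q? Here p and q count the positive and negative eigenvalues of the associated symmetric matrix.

Row-reducing A symmetrically gives the diagonal entries 6, 5/6.
Counting signs: 2 positive.

(2, 0)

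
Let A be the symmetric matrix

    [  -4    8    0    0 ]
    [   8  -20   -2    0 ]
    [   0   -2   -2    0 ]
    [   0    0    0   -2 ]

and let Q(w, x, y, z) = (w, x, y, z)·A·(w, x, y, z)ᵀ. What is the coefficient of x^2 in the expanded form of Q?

The coefficient of x^2 is the diagonal entry A[2,2] = -20.

-20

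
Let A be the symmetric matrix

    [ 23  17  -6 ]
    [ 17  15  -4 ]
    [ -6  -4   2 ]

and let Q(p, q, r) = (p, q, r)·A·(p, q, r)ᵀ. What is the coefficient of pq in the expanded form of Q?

34

The coefficient of pq is A[1,2] + A[2,1] = 2·17 = 34.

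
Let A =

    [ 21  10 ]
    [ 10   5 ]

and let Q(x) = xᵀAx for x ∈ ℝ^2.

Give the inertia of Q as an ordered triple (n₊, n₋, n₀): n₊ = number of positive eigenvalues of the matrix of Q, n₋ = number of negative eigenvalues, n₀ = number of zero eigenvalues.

Congruent diagonalization of A (simultaneous row and column reduction) yields pivots 21, 5/21.
So there are 2 positive pivots.

(2, 0, 0)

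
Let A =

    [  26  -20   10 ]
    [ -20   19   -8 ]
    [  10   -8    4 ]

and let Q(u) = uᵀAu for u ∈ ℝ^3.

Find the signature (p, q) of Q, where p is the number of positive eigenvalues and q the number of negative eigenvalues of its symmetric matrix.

(3, 0)

Symmetric row and column elimination reduces A to a congruent diagonal form with pivots 26, 47/13, 6/47.
So there are 3 positive pivots.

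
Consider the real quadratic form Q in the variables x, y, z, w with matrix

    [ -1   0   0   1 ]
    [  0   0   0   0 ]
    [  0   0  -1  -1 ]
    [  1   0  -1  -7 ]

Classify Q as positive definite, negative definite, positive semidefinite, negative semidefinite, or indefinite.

Symmetric row and column elimination reduces A to a congruent diagonal form with pivots -1, 0, -1, -5.
Counting signs: 3 negative, 1 zero.
Hence Q is negative semidefinite.

negative semidefinite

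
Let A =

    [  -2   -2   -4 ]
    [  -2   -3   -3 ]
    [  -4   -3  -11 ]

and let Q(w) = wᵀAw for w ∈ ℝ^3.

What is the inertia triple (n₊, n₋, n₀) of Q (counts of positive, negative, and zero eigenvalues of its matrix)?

An LDLᵀ factorisation of A has diagonal entries -2, -1, -2.
That gives 3 negative pivots.

(0, 3, 0)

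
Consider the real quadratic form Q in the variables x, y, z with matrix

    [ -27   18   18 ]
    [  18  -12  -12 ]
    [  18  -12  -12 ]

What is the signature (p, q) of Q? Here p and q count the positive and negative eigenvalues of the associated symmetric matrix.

Symmetric row and column elimination reduces A to a congruent diagonal form with pivots -27, 0, 0.
So there are 1 negative, 2 zero pivots.

(0, 1)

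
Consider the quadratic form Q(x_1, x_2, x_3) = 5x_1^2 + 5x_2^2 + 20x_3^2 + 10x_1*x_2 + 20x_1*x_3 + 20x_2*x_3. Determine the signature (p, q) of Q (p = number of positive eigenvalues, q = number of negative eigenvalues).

Write A = [[5, 5, 10], [5, 5, 10], [10, 10, 20]].
Row-reducing A symmetrically gives the diagonal entries 5, 0, 0.
Counting signs: 1 positive, 2 zero.

(1, 0)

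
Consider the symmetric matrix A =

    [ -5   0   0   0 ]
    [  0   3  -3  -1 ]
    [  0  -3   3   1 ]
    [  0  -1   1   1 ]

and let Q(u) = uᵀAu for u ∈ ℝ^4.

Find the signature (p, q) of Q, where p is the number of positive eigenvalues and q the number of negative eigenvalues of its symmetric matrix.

Symmetric row and column elimination reduces A to a congruent diagonal form with pivots -5, 3, 0, 2/3.
So there are 2 positive, 1 negative, 1 zero pivots.

(2, 1)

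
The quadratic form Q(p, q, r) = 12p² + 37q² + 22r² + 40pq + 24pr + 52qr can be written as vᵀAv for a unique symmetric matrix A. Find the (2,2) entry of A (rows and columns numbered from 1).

37

The coefficient of q² in Q is 37, and that is exactly A[2,2].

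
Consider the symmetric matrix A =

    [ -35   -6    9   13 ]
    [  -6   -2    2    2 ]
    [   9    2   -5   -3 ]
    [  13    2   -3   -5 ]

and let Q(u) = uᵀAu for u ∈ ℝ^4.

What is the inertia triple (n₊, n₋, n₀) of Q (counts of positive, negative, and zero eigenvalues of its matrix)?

(0, 4, 0)

An LDLᵀ factorisation of A has diagonal entries -35, -34/35, -42/17, -2/21.
So there are 4 negative pivots.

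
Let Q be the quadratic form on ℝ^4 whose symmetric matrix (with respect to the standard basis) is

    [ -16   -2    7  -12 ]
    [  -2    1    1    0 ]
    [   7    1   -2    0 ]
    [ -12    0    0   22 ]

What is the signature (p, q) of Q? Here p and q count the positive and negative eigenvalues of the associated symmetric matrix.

(3, 1)

Congruent diagonalization of A (simultaneous row and column reduction) yields pivots -16, 5/4, 21/20, 10/7.
That gives 3 positive, 1 negative pivots.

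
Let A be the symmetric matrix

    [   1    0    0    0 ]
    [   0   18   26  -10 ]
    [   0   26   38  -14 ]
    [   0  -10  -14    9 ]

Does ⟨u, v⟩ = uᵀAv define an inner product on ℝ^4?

yes

Applying the same elementary operations to the rows and columns of A produces a congruent diagonal matrix with entries 1, 18, 4/9, 3.
That gives 4 positive pivots.
Hence Q is positive definite.
⟨·,·⟩ is an inner product exactly when A is positive definite.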